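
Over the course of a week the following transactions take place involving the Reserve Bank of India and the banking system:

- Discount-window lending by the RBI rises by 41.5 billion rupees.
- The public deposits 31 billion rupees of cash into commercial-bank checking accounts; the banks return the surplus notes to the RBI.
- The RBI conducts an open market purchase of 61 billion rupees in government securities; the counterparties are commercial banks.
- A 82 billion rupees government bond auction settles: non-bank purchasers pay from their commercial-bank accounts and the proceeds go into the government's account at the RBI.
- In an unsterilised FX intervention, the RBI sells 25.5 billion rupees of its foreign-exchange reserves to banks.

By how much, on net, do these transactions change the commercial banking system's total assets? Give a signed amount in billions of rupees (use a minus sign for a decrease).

-9.5 billion

Discount-window loan 41.5 billion rupees: bank balance sheets expand → +41.5B.
Currency deposit 31 billion rupees: bank balance sheets expand → +31B.
OMO purchase (from banks) 61 billion rupees: just an asset swap on bank balance sheets → 0.
Government account inflow 82 billion rupees: bank balance sheets shrink → −82B.
FX sale 25.5 billion rupees: just an asset swap on bank balance sheets → 0.
Net: 41.5 + 31 + 0 − 82 + 0 = -9.5 billion.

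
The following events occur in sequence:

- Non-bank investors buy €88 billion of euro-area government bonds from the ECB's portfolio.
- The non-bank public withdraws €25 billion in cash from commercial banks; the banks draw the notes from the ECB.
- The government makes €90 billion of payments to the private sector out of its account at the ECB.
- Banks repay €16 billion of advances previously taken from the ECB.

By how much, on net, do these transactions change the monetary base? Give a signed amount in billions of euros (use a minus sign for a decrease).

Asset sale (to non-banks) €88 billion: ECB balance sheet contracts → −€88B.
Currency withdrawal €25 billion: just a shift between currency and reserves — both are base money → 0.
Government spending €90 billion: a non-base liability converts back to reserves → +€90B.
Discount-window repayment €16 billion: ECB balance sheet contracts → −€16B.
Net: −88 + 0 + 90 − 16 = -€14 billion.

-€14 billion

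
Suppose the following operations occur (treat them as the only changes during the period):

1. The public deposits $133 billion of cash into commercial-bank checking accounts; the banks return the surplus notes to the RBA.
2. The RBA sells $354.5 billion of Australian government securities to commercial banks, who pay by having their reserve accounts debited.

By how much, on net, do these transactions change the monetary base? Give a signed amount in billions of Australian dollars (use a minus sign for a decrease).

-$354.5 billion

Currency deposit $133 billion: just a shift between currency and reserves — both are base money → 0.
OMO sale (to banks) $354.5 billion: RBA balance sheet contracts → −$354.5B.
Net: 0 − 354.5 = -$354.5 billion.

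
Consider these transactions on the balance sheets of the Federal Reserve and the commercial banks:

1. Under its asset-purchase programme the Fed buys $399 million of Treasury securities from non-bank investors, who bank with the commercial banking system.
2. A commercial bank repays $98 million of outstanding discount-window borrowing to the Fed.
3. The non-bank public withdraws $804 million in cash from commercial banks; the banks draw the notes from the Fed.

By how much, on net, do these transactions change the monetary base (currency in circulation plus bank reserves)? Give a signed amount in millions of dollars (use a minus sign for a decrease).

Asset purchase (from non-banks) $399 million: Fed balance sheet expands → +$399M.
Discount-window repayment $98 million: Fed balance sheet contracts → −$98M.
Currency withdrawal $804 million: just a shift between currency and reserves — both are base money → 0.
Net: 399 − 98 + 0 = +$301 million.

+$301 million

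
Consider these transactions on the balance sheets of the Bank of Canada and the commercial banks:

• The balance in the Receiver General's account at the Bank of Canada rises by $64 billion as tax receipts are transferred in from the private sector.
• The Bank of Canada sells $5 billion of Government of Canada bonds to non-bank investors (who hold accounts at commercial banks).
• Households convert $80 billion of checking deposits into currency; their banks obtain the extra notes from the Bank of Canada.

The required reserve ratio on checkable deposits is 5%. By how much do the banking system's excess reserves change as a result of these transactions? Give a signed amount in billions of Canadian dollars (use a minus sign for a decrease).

-$141.55 billion

Government account inflow $64 billion: reserves −$64B, deposits −$64B.
Asset sale (to non-banks) $5 billion: reserves −$5B, deposits −$5B.
Currency withdrawal $80 billion: reserves −$80B, deposits −$80B.
Totals: Δreserves = −$149B, Δdeposits = −$149B.
Δrequired reserves = 5% × −$149B = −$7.45B.
Δexcess reserves = Δreserves − Δrequired = −$149B − (−$7.45B) = -$141.55 billion.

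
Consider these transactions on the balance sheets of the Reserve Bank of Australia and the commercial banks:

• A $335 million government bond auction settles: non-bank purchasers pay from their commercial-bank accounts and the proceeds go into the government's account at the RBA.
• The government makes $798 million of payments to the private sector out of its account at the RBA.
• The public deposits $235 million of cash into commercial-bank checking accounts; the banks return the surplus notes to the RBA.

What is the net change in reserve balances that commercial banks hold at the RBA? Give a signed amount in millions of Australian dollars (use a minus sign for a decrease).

Government account inflow $335 million: funds move from bank reserves into the government account → −$335M.
Government spending $798 million: government payments flow into bank reserve accounts → +$798M.
Currency deposit $235 million: returned notes are swapped for reserve credit → +$235M.
Net: −335 + 798 + 235 = +$698 million.

+$698 million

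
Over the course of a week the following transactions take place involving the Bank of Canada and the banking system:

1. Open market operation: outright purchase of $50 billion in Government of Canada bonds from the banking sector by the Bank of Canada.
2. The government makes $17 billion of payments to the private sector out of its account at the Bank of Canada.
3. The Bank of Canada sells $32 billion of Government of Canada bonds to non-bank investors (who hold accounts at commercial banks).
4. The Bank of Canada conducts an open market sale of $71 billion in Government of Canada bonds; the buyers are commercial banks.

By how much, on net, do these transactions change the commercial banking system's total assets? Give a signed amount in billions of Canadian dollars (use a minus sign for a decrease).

-$15 billion

OMO purchase (from banks) $50 billion: just an asset swap on bank balance sheets → 0.
Government spending $17 billion: bank balance sheets expand → +$17B.
Asset sale (to non-banks) $32 billion: bank balance sheets shrink → −$32B.
OMO sale (to banks) $71 billion: just an asset swap on bank balance sheets → 0.
Net: 0 + 17 − 32 + 0 = -$15 billion.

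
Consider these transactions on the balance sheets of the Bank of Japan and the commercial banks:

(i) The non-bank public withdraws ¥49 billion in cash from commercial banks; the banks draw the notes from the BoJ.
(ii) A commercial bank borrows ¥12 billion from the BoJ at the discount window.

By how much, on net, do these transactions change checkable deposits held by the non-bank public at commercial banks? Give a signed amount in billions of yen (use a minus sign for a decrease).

-¥49 billion

BoJ balance sheet:
  Assets:      Loans to banks +¥12B
  Liabilities: Bank reserves −¥37B, Currency in circulation +¥49B
Commercial banking system:
  Assets:      Reserves at CB −¥37B
  Liabilities: Checkable deposits −¥49B, Borrowings from CB +¥12B
So the change in checkable deposits held by the non-bank public at commercial banks is -¥49 billion.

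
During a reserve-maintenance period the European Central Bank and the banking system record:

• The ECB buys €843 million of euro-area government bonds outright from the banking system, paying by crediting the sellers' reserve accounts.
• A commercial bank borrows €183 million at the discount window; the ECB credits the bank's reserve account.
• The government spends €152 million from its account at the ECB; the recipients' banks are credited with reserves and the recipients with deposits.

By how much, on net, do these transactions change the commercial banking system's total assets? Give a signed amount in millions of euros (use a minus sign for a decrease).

ECB balance sheet:
  Assets:      Securities +€843M, Loans to banks +€183M
  Liabilities: Bank reserves +€1178M, Government deposits −€152M
Commercial banking system:
  Assets:      Reserves at CB +€1178M, Securities −€843M
  Liabilities: Checkable deposits +€152M, Borrowings from CB +€183M
Change in total bank assets = +€335 million.

+€335 million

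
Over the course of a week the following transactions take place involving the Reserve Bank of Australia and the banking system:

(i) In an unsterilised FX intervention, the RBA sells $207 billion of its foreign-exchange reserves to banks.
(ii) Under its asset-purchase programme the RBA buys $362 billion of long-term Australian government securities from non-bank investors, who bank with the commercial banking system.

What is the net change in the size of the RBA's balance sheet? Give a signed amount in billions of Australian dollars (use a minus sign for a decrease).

+$155 billion

RBA balance sheet:
  Assets:      Securities +$362B, Foreign assets −$207B
  Liabilities: Bank reserves +$155B
Change in total RBA assets = +$155 billion.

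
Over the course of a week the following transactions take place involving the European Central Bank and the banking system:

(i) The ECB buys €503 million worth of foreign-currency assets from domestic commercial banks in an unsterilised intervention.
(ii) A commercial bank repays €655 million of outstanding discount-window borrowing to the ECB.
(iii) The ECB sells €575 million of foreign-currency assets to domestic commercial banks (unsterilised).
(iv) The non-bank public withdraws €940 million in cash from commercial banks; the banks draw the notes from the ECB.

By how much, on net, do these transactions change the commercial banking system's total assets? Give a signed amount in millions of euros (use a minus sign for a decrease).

-€1595 million

FX purchase €503 million: just an asset swap on bank balance sheets → 0.
Discount-window repayment €655 million: bank balance sheets shrink → −€655M.
FX sale €575 million: just an asset swap on bank balance sheets → 0.
Currency withdrawal €940 million: bank balance sheets shrink → −€940M.
Net: 0 − 655 + 0 − 940 = -€1595 million.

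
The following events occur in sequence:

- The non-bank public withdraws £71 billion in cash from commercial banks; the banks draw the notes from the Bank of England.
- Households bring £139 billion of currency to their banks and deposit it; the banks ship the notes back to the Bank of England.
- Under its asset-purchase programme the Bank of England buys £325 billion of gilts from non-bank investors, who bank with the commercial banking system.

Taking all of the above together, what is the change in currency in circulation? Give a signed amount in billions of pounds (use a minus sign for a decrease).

Currency withdrawal £71 billion: notes leave the central bank → +£71B.
Currency deposit £139 billion: notes return to the central bank → −£139B.
Asset purchase (from non-banks) £325 billion: no currency enters or leaves circulation → 0.
Net: 71 − 139 + 0 = -£68 billion.

-£68 billion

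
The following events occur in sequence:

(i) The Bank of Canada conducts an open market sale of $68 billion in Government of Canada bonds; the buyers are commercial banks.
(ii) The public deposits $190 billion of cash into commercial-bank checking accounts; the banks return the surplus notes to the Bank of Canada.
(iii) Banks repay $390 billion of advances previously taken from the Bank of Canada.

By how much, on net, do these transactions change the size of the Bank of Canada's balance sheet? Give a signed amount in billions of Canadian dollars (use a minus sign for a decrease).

-$458 billion

OMO sale (to banks) $68 billion: a Bank of Canada asset is shed → −$68B.
Currency deposit $190 billion: only the composition of liabilities changes → 0.
Discount-window repayment $390 billion: a Bank of Canada asset is shed → −$390B.
Net: −68 + 0 − 390 = -$458 billion.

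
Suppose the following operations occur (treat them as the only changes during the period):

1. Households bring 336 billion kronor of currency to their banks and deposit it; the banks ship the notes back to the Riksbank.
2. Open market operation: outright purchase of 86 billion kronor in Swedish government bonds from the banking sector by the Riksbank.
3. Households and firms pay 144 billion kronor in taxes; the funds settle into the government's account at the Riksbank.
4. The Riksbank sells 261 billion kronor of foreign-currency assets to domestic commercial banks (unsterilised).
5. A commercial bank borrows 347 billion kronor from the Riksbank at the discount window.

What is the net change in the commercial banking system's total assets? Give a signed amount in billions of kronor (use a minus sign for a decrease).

+539 billion

Riksbank balance sheet:
  Assets:      Securities +86B, Loans to banks +347B, Foreign assets −261B
  Liabilities: Bank reserves +364B, Currency in circulation −336B, Government deposits +144B
Commercial banking system:
  Assets:      Reserves at CB +364B, Securities −86B, Foreign assets +261B
  Liabilities: Checkable deposits +192B, Borrowings from CB +347B
Change in total bank assets = +539 billion.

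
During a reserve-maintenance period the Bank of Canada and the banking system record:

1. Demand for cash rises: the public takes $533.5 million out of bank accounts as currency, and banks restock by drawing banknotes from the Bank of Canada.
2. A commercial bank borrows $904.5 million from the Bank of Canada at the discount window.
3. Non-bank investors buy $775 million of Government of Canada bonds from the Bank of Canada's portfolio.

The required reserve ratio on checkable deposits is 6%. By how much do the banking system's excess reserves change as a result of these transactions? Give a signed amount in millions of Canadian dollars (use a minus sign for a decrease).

Currency withdrawal $533.5 million: reserves −$533.5M, deposits −$533.5M.
Discount-window loan $904.5 million: reserves +$904.5M, deposits 0.
Asset sale (to non-banks) $775 million: reserves −$775M, deposits −$775M.
Totals: Δreserves = −$404M, Δdeposits = −$1308.5M.
Δrequired reserves = 6% × −$1308.5M = −$78.51M.
Δexcess reserves = Δreserves − Δrequired = −$404M − (−$78.51M) = -$325.49 million.

-$325.49 million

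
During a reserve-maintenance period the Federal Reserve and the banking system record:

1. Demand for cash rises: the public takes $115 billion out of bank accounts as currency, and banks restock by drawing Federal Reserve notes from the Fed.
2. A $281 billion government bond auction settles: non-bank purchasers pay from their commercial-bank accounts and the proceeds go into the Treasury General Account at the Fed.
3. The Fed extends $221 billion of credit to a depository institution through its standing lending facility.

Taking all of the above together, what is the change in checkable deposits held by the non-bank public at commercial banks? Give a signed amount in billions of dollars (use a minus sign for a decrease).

-$396 billion

Currency withdrawal $115 billion: non-bank counterparties' bank balances fall → −$115B.
Government account inflow $281 billion: non-bank counterparties' bank balances fall → −$281B.
Discount-window loan $221 billion: the counterparty is a bank, so public deposits are unchanged → 0.
Net: −115 − 281 + 0 = -$396 billion.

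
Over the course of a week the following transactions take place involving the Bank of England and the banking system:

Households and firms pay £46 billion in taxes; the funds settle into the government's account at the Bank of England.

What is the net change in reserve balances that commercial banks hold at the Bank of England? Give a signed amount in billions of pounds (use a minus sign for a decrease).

Government account inflow £46 billion: funds move from bank reserves into the government account → −£46B.

-£46 billion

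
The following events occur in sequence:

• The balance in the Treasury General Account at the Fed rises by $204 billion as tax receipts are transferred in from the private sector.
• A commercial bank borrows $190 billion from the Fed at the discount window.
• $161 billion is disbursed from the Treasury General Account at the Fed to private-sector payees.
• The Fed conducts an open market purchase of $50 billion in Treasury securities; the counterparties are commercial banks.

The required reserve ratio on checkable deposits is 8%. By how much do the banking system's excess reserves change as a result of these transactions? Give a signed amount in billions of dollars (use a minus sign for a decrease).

+$200.44 billion

Government account inflow $204 billion: reserves −$204B, deposits −$204B.
Discount-window loan $190 billion: reserves +$190B, deposits 0.
Government spending $161 billion: reserves +$161B, deposits +$161B.
OMO purchase (from banks) $50 billion: reserves +$50B, deposits 0.
Totals: Δreserves = +$197B, Δdeposits = −$43B.
Δrequired reserves = 8% × −$43B = −$3.44B.
Δexcess reserves = Δreserves − Δrequired = +$197B − (−$3.44B) = +$200.44 billion.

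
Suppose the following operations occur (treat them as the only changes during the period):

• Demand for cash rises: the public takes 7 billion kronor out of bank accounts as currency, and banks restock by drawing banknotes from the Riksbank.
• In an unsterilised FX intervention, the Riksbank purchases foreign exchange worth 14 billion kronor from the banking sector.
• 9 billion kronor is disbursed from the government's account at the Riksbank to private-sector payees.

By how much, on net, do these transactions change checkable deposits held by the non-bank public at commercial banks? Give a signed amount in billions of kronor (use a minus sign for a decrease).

Riksbank balance sheet:
  Assets:      Foreign assets +14B
  Liabilities: Bank reserves +16B, Currency in circulation +7B, Government deposits −9B
Commercial banking system:
  Assets:      Reserves at CB +16B, Foreign assets −14B
  Liabilities: Checkable deposits +2B
So the change in checkable deposits held by the non-bank public at commercial banks is +2 billion.

+2 billion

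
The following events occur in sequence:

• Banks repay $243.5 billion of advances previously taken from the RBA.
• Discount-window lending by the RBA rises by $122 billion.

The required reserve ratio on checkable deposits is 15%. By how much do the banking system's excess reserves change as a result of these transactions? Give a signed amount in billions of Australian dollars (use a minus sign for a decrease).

-$121.5 billion

Discount-window repayment $243.5 billion: reserves −$243.5B, deposits 0.
Discount-window loan $122 billion: reserves +$122B, deposits 0.
Totals: Δreserves = −$121.5B, Δdeposits = 0.
Δrequired reserves = 15% × 0 = 0.
Δexcess reserves = Δreserves − Δrequired = −$121.5B − (0) = -$121.5 billion.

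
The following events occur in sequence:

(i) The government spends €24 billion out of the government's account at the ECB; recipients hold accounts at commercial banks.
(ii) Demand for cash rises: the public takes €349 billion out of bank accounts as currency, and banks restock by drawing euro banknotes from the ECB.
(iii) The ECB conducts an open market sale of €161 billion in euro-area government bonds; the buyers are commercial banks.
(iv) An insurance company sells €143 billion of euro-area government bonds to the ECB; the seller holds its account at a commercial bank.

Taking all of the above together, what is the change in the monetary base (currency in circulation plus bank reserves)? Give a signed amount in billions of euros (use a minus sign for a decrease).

+€6 billion

Government spending €24 billion: a non-base liability converts back to reserves → +€24B.
Currency withdrawal €349 billion: just a shift between currency and reserves — both are base money → 0.
OMO sale (to banks) €161 billion: ECB balance sheet contracts → −€161B.
Asset purchase (from non-banks) €143 billion: ECB balance sheet expands → +€143B.
Net: 24 + 0 − 161 + 143 = +€6 billion.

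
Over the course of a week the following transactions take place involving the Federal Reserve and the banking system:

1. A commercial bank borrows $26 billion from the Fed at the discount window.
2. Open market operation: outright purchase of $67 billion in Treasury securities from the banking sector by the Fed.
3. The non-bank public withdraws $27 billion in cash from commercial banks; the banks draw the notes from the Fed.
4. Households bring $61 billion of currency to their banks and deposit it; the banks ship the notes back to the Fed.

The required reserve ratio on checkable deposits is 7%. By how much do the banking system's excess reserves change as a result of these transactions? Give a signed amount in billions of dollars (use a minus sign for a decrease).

Discount-window loan $26 billion: reserves +$26B, deposits 0.
OMO purchase (from banks) $67 billion: reserves +$67B, deposits 0.
Currency withdrawal $27 billion: reserves −$27B, deposits −$27B.
Currency deposit $61 billion: reserves +$61B, deposits +$61B.
Totals: Δreserves = +$127B, Δdeposits = +$34B.
Δrequired reserves = 7% × +$34B = +$2.38B.
Δexcess reserves = Δreserves − Δrequired = +$127B − (+$2.38B) = +$124.62 billion.

+$124.62 billion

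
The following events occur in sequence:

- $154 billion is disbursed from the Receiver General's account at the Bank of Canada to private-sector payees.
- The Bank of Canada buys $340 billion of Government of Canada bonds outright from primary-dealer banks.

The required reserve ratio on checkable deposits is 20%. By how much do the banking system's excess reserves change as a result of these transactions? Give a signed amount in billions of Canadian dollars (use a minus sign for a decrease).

+$463.2 billion

Government spending $154 billion: reserves +$154B, deposits +$154B.
OMO purchase (from banks) $340 billion: reserves +$340B, deposits 0.
Totals: Δreserves = +$494B, Δdeposits = +$154B.
Δrequired reserves = 20% × +$154B = +$30.8B.
Δexcess reserves = Δreserves − Δrequired = +$494B − (+$30.8B) = +$463.2 billion.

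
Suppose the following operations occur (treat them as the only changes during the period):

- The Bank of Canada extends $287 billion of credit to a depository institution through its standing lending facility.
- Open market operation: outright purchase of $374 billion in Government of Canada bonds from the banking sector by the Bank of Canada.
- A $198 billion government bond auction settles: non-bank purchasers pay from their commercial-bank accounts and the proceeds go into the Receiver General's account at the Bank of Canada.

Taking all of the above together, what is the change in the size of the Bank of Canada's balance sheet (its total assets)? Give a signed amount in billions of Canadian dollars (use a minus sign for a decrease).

Bank of Canada balance sheet:
  Assets:      Securities +$374B, Loans to banks +$287B
  Liabilities: Bank reserves +$463B, Government deposits +$198B
Change in total Bank of Canada assets = +$661 billion.

+$661 billion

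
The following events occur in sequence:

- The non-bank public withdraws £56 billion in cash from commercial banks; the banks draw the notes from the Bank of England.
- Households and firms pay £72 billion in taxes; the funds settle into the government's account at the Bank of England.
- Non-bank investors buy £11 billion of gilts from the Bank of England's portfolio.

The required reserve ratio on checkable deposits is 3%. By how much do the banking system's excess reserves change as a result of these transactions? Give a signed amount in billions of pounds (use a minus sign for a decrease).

Currency withdrawal £56 billion: reserves −£56B, deposits −£56B.
Government account inflow £72 billion: reserves −£72B, deposits −£72B.
Asset sale (to non-banks) £11 billion: reserves −£11B, deposits −£11B.
Totals: Δreserves = −£139B, Δdeposits = −£139B.
Δrequired reserves = 3% × −£139B = −£4.17B.
Δexcess reserves = Δreserves − Δrequired = −£139B − (−£4.17B) = -£134.83 billion.

-£134.83 billion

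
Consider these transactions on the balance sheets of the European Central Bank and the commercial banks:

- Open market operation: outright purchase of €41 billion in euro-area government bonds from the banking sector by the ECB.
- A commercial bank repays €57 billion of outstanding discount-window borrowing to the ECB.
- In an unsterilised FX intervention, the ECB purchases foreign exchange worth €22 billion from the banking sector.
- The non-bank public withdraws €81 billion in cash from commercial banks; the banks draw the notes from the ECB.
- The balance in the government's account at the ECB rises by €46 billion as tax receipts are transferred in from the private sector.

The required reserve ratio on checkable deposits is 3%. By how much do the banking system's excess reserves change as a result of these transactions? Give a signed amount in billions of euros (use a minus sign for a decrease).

OMO purchase (from banks) €41 billion: reserves +€41B, deposits 0.
Discount-window repayment €57 billion: reserves −€57B, deposits 0.
FX purchase €22 billion: reserves +€22B, deposits 0.
Currency withdrawal €81 billion: reserves −€81B, deposits −€81B.
Government account inflow €46 billion: reserves −€46B, deposits −€46B.
Totals: Δreserves = −€121B, Δdeposits = −€127B.
Δrequired reserves = 3% × −€127B = −€3.81B.
Δexcess reserves = Δreserves − Δrequired = −€121B − (−€3.81B) = -€117.19 billion.

-€117.19 billion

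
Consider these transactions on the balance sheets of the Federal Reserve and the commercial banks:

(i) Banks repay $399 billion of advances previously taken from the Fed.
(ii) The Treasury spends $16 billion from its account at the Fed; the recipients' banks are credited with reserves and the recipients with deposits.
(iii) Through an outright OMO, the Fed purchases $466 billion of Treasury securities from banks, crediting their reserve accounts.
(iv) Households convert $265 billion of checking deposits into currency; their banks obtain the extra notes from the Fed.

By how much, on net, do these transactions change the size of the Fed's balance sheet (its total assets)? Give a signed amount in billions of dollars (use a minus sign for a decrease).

+$67 billion

Fed balance sheet:
  Assets:      Securities +$466B, Loans to banks −$399B
  Liabilities: Bank reserves −$182B, Currency in circulation +$265B, Government deposits −$16B
Commercial banking system:
  Assets:      Reserves at CB −$182B, Securities −$466B
  Liabilities: Checkable deposits −$249B, Borrowings from CB −$399B
Change in total Fed assets = +$67 billion.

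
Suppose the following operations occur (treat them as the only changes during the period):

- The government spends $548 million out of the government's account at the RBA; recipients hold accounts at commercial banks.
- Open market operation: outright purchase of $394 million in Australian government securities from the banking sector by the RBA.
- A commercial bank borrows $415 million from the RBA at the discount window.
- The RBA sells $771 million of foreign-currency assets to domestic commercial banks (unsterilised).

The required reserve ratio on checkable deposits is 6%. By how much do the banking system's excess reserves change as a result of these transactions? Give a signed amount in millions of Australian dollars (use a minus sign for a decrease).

+$553.12 million

Government spending $548 million: reserves +$548M, deposits +$548M.
OMO purchase (from banks) $394 million: reserves +$394M, deposits 0.
Discount-window loan $415 million: reserves +$415M, deposits 0.
FX sale $771 million: reserves −$771M, deposits 0.
Totals: Δreserves = +$586M, Δdeposits = +$548M.
Δrequired reserves = 6% × +$548M = +$32.88M.
Δexcess reserves = Δreserves − Δrequired = +$586M − (+$32.88M) = +$553.12 million.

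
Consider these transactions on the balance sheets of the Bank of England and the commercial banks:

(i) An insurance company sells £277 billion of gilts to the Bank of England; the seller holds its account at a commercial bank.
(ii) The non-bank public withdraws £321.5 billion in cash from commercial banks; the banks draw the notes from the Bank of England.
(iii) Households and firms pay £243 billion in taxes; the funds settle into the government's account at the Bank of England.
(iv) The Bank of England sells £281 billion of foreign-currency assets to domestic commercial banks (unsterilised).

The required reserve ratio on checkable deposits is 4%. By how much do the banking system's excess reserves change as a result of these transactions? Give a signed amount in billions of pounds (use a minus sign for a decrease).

-£557 billion

Asset purchase (from non-banks) £277 billion: reserves +£277B, deposits +£277B.
Currency withdrawal £321.5 billion: reserves −£321.5B, deposits −£321.5B.
Government account inflow £243 billion: reserves −£243B, deposits −£243B.
FX sale £281 billion: reserves −£281B, deposits 0.
Totals: Δreserves = −£568.5B, Δdeposits = −£287.5B.
Δrequired reserves = 4% × −£287.5B = −£11.5B.
Δexcess reserves = Δreserves − Δrequired = −£568.5B − (−£11.5B) = -£557 billion.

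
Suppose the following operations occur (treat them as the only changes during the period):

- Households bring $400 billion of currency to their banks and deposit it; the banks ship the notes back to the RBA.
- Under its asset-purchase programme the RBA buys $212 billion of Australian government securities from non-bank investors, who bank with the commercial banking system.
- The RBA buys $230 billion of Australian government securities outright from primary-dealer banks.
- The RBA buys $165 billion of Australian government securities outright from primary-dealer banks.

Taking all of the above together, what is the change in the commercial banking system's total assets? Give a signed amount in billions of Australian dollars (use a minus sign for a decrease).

Currency deposit $400 billion: bank balance sheets expand → +$400B.
Asset purchase (from non-banks) $212 billion: bank balance sheets expand → +$212B.
OMO purchase (from banks) $230 billion: just an asset swap on bank balance sheets → 0.
OMO purchase (from banks) $165 billion: just an asset swap on bank balance sheets → 0.
Net: 400 + 212 + 0 + 0 = +$612 billion.

+$612 billion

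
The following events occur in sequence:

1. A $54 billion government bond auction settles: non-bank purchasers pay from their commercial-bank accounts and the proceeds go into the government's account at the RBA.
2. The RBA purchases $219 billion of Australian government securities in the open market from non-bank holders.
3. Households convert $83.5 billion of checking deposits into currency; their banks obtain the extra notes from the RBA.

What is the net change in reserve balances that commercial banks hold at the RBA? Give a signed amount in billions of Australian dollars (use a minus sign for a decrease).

Government account inflow $54 billion: funds move from bank reserves into the government account → −$54B.
Asset purchase (from non-banks) $219 billion: the RBA pays by crediting reserve accounts → +$219B.
Currency withdrawal $83.5 billion: banks swap reserves for currency → −$83.5B.
Net: −54 + 219 − 83.5 = +$81.5 billion.

+$81.5 billion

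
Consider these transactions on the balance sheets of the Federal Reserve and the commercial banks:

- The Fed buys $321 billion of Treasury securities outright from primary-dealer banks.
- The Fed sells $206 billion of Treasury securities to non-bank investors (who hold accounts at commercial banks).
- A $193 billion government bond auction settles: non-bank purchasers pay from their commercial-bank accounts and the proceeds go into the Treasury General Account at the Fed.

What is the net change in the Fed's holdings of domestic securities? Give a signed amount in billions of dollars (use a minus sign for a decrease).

+$115 billion

OMO purchase (from banks) $321 billion: securities added to the Fed's portfolio → +$321B.
Asset sale (to non-banks) $206 billion: securities removed from the Fed's portfolio → −$206B.
Government account inflow $193 billion: the Fed's securities portfolio is untouched → 0.
Net: 321 − 206 + 0 = +$115 billion.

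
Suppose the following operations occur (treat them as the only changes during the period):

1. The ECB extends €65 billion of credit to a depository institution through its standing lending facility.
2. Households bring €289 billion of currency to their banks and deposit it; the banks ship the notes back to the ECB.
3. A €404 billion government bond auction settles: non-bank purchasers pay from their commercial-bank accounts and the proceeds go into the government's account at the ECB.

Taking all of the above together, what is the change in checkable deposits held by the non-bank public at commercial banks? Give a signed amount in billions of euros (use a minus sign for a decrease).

Discount-window loan €65 billion: the counterparty is a bank, so public deposits are unchanged → 0.
Currency deposit €289 billion: non-bank counterparties' bank balances rise → +€289B.
Government account inflow €404 billion: non-bank counterparties' bank balances fall → −€404B.
Net: 0 + 289 − 404 = -€115 billion.

-€115 billion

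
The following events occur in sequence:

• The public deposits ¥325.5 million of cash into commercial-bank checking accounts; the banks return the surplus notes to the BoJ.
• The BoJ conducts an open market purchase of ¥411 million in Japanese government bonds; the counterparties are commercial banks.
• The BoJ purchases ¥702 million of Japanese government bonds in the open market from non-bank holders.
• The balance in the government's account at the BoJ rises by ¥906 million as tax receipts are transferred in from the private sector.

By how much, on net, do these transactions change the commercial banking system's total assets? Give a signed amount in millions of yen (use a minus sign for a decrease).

BoJ balance sheet:
  Assets:      Securities +¥1113M
  Liabilities: Bank reserves +¥532.5M, Currency in circulation −¥325.5M, Government deposits +¥906M
Commercial banking system:
  Assets:      Reserves at CB +¥532.5M, Securities −¥411M
  Liabilities: Checkable deposits +¥121.5M
Change in total bank assets = +¥121.5 million.

+¥121.5 million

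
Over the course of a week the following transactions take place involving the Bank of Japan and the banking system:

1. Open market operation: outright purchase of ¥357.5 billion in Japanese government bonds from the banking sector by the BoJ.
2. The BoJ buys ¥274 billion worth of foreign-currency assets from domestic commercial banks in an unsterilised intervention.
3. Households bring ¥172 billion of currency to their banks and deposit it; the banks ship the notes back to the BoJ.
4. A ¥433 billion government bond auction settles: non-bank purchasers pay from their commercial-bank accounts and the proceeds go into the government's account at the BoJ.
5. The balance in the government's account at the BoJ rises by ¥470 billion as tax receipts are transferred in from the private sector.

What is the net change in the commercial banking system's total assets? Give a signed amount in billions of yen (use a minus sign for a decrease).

BoJ balance sheet:
  Assets:      Securities +¥357.5B, Foreign assets +¥274B
  Liabilities: Bank reserves −¥99.5B, Currency in circulation −¥172B, Government deposits +¥903B
Commercial banking system:
  Assets:      Reserves at CB −¥99.5B, Securities −¥357.5B, Foreign assets −¥274B
  Liabilities: Checkable deposits −¥731B
Change in total bank assets = -¥731 billion.

-¥731 billion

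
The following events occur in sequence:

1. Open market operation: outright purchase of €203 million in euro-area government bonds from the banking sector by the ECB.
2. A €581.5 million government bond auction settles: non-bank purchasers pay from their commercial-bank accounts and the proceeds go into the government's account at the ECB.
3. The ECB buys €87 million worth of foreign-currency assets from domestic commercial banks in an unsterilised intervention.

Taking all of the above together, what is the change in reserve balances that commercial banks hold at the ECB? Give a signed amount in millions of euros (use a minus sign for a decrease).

OMO purchase (from banks) €203 million: the ECB pays by crediting reserve accounts → +€203M.
Government account inflow €581.5 million: funds move from bank reserves into the government account → −€581.5M.
FX purchase €87 million: the ECB pays by crediting reserve accounts → +€87M.
Net: 203 − 581.5 + 87 = -€291.5 million.

-€291.5 million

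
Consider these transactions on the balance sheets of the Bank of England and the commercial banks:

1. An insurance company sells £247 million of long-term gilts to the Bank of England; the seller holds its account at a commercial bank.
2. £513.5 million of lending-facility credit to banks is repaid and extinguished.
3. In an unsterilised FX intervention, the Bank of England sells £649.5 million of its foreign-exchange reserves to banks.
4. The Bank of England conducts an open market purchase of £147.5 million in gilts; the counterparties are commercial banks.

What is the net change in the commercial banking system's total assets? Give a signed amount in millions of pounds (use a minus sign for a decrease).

-£266.5 million

Bank of England balance sheet:
  Assets:      Securities +£394.5M, Loans to banks −£513.5M, Foreign assets −£649.5M
  Liabilities: Bank reserves −£768.5M
Commercial banking system:
  Assets:      Reserves at CB −£768.5M, Securities −£147.5M, Foreign assets +£649.5M
  Liabilities: Checkable deposits +£247M, Borrowings from CB −£513.5M
Change in total bank assets = -£266.5 million.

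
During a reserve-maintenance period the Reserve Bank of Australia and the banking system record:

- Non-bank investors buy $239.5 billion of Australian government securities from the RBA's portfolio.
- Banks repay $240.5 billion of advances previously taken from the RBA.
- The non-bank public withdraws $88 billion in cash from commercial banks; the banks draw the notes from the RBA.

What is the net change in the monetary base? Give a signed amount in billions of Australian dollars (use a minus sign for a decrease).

RBA balance sheet:
  Assets:      Securities −$239.5B, Loans to banks −$240.5B
  Liabilities: Bank reserves −$568B, Currency in circulation +$88B
Commercial banking system:
  Assets:      Reserves at CB −$568B
  Liabilities: Checkable deposits −$327.5B, Borrowings from CB −$240.5B
Monetary base = currency + reserves: +$88B + (−$568B) = -$480 billion.

-$480 billion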